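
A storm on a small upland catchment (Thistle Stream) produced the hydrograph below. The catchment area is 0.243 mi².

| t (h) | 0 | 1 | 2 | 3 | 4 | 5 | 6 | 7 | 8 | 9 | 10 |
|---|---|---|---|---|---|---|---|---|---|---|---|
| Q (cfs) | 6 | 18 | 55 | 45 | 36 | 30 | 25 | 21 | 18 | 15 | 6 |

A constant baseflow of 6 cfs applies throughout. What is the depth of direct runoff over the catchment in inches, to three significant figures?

d ≈ 1.33 in

Direct runoff: 0.0, 12.0, 49.0, 39.0, 30.0, 24.0, 19.0, 15.0, 12.0, 9.0, 0.0 cfs; ΣQ_DR = 209.0 cfs.
V = ΣQ_DR · Δt = 209.0 × 3600 s = 7.524 × 10^5 ft³.
Over A = 0.243 mi², depth = V / A = 1.33 in.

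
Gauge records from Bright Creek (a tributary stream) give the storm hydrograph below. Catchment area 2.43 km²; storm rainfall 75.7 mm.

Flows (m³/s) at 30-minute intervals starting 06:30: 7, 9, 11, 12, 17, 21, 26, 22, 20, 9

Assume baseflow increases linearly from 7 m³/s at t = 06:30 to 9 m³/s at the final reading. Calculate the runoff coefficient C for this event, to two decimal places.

C ≈ 0.72

ΣQ_DR = 74.00 m³/s; V = ΣQ_DR·Δt = 1.332 × 10^5 m³.
Runoff depth d = V / A = 54.81 mm.
C = d / P = 54.81 / 75.7 = 0.72.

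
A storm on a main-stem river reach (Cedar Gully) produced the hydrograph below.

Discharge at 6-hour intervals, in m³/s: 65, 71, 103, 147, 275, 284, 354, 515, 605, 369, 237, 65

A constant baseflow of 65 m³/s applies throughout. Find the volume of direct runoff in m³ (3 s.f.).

Direct-runoff ordinates (Q − Q_b): 0.0, 6.0, 38.0, 82.0, 210.0, 219.0, 289.0, 450.0, 540.0, 304.0, 172.0, 0.0 m³/s.
ΣQ_DR = 2310 m³/s.
With Δt = 6 h = 21600 s, V = ΣQ_DR · Δt = 2310 × 21600 = 4.99 × 10^7 m³.

V ≈ 4.99 × 10^7 m³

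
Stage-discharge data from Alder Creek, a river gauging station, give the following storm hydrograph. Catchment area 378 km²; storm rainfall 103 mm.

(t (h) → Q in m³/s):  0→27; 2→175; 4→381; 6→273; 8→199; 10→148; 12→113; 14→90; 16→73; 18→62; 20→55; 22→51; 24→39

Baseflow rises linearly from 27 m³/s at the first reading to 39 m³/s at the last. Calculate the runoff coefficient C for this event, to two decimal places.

ΣQ_DR = 1257 m³/s; V = ΣQ_DR·Δt = 9.050 × 10^6 m³.
Runoff depth d = V / A = 23.94 mm.
C = d / P = 23.94 / 103 = 0.23.

C ≈ 0.23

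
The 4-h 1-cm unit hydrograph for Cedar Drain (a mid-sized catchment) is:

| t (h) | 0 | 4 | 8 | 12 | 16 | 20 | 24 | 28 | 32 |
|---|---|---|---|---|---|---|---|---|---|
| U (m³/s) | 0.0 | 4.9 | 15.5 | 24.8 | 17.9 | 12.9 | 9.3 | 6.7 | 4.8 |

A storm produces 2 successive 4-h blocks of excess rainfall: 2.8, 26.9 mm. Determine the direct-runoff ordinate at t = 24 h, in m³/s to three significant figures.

By discrete convolution, Q_j = Σ (P_i / 10 mm) · U_{j−i}.
At t = 24 h (j=6): Q = (2.8/10)·9.3 + (26.9/10)·12.9 = 37.3 m³/s.

Q ≈ 37.3 m³/s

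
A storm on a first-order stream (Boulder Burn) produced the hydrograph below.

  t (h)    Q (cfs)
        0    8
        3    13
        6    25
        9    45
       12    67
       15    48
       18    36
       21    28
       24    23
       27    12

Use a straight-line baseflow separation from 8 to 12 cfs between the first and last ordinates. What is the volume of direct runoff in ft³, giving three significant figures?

Direct-runoff ordinates (Q − Q_b): 0.00, 4.56, 16.11, 35.67, 57.22, 37.78, 25.33, 16.89, 11.44, 0.00 cfs.
ΣQ_DR = 205.0 cfs.
With Δt = 3 h = 10800 s, V = ΣQ_DR · Δt = 205.0 × 10800 = 2.21 × 10^6 ft³.

V ≈ 2.21 × 10^6 ft³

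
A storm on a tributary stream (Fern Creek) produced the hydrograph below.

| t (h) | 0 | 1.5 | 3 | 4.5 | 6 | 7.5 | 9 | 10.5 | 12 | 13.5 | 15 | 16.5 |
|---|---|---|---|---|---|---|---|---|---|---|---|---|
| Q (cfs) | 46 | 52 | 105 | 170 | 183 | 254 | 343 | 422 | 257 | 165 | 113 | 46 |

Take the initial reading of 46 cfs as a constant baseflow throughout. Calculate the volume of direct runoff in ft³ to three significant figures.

V ≈ 8.66 × 10^6 ft³

Direct-runoff ordinates (Q − Q_b): 0.0, 6.0, 59.0, 124.0, 137.0, 208.0, 297.0, 376.0, 211.0, 119.0, 67.0, 0.0 cfs.
ΣQ_DR = 1604 cfs.
With Δt = 1.5 h = 5400 s, V = ΣQ_DR · Δt = 1604 × 5400 = 8.66 × 10^6 ft³.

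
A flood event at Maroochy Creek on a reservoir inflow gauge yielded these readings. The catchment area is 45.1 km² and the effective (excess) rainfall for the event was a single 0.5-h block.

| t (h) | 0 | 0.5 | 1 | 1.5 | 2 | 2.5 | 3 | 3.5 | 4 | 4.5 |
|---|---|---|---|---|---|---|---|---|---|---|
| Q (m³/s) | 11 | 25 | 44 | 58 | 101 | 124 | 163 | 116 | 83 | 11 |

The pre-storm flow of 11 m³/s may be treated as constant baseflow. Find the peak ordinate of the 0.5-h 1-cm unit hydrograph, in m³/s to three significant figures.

Direct runoff: 0.0, 14.0, 33.0, 47.0, 90.0, 113.0, 152.0, 105.0, 72.0, 0.0 m³/s; ΣQ_DR = 626.0 m³/s, peak = 152.0 m³/s.
Runoff depth d = ΣQ_DR·Δt / A = 626.0 × 1800 / (45.1 km²) = 24.98 mm.
The 1-cm UH is the DRH scaled by (10 mm)/d, so U_p = 152.0 × 10/24.98 = 60.8 m³/s.

U_p ≈ 60.8 m³/s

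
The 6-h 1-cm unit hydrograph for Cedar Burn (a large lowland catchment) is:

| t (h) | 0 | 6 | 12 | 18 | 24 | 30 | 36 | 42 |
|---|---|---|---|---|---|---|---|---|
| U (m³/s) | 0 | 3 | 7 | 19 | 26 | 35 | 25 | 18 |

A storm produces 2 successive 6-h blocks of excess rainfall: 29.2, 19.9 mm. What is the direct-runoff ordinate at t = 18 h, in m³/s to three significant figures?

Q ≈ 69.4 m³/s

By discrete convolution, Q_j = Σ (P_i / 10 mm) · U_{j−i}.
At t = 18 h (j=3): Q = (29.2/10)·19 + (19.9/10)·7 = 69.4 m³/s.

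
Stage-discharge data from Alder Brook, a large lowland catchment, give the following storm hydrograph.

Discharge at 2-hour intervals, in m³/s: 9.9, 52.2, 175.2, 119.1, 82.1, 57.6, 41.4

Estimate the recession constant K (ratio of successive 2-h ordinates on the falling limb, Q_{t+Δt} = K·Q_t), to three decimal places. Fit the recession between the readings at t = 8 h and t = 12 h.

Using the recession-limb readings at t = 8 h and t = 12 h: Q falls from 82.1 to 41.4 m³/s over 2 intervals.
K = (Q₂/Q₁)^(1/2) = (41.4/82.1)^(1/2) = 0.710.

K ≈ 0.710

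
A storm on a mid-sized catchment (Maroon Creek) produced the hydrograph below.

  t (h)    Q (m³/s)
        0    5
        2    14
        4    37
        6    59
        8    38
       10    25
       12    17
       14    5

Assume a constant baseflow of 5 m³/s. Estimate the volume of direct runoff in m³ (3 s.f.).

Direct-runoff ordinates (Q − Q_b): 0.0, 9.0, 32.0, 54.0, 33.0, 20.0, 12.0, 0.0 m³/s.
ΣQ_DR = 160.0 m³/s.
With Δt = 2 h = 7200 s, V = ΣQ_DR · Δt = 160.0 × 7200 = 1.15 × 10^6 m³.

V ≈ 1.15 × 10^6 m³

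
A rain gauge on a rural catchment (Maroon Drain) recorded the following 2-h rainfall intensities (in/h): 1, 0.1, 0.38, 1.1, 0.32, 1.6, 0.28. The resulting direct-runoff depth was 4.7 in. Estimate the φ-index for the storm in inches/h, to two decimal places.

Only the 3 blocks with intensity above φ contribute runoff: 1, 1.1, 1.6 in/h.
Σ(I−φ)·Δt = d  ⇒  (1+1.1+1.6 − 3φ)·2 = 4.7
φ = (3.700 − 4.7/2) / 3 = 0.45 in/h.

φ ≈ 0.45 in/h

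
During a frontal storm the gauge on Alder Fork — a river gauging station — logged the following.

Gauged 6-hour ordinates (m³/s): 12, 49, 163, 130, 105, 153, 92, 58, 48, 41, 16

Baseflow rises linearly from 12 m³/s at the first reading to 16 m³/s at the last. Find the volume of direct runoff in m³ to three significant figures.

Direct-runoff ordinates (Q − Q_b): 0.00, 36.60, 150.20, 116.80, 91.40, 139.00, 77.60, 43.20, 32.80, 25.40, 0.00 m³/s.
ΣQ_DR = 713.0 m³/s.
With Δt = 6 h = 21600 s, V = ΣQ_DR · Δt = 713.0 × 21600 = 1.54 × 10^7 m³.

V ≈ 1.54 × 10^7 m³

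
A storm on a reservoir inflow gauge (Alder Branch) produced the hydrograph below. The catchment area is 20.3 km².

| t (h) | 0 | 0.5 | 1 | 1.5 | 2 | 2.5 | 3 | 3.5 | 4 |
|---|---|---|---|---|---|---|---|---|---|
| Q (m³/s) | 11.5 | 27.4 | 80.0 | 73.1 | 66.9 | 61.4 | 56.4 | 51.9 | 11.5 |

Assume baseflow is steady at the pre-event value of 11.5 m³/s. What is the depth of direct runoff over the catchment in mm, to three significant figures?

d ≈ 29.8 mm

Direct runoff: 0.0, 15.9, 68.5, 61.6, 55.4, 49.9, 44.9, 40.4, 0.0 m³/s; ΣQ_DR = 336.6 m³/s.
V = ΣQ_DR · Δt = 336.6 × 1800 s = 6.059 × 10^5 m³.
Over A = 20.3 km², depth = V / A = 29.8 mm.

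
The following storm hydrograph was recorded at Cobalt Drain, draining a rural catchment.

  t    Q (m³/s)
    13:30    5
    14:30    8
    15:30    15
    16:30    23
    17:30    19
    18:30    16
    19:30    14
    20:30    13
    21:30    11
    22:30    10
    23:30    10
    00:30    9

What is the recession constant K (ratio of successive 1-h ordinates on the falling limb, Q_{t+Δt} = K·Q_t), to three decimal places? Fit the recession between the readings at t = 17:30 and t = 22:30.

K ≈ 0.880

Using the recession-limb readings at t = 17:30 and t = 22:30: Q falls from 19 to 10 m³/s over 5 intervals.
K = (Q₂/Q₁)^(1/5) = (10/19)^(1/5) = 0.880.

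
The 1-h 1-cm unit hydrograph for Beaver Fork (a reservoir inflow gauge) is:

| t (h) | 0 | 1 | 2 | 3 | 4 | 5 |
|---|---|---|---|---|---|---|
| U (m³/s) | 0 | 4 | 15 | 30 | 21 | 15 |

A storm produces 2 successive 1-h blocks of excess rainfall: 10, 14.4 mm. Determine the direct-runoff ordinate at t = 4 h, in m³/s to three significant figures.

Q ≈ 64.2 m³/s

By discrete convolution, Q_j = Σ (P_i / 10 mm) · U_{j−i}.
At t = 4 h (j=4): Q = (10/10)·21 + (14.4/10)·30 = 64.2 m³/s.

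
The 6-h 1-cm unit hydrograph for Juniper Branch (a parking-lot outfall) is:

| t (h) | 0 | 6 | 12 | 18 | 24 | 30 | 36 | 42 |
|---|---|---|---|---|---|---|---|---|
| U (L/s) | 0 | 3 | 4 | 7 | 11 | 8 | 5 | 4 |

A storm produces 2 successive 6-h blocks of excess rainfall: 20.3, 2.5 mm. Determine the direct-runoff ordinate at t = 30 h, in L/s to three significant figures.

By discrete convolution, Q_j = Σ (P_i / 10 mm) · U_{j−i}.
At t = 30 h (j=5): Q = (20.3/10)·8 + (2.5/10)·11 = 19.0 L/s.

Q ≈ 19.0 L/s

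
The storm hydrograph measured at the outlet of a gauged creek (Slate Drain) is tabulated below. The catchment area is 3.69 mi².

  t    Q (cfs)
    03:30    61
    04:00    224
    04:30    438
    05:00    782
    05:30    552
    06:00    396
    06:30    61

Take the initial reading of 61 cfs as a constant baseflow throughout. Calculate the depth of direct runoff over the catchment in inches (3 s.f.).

Direct runoff: 0.0, 163.0, 377.0, 721.0, 491.0, 335.0, 0.0 cfs; ΣQ_DR = 2087 cfs.
V = ΣQ_DR · Δt = 2087 × 1800 s = 3.757 × 10^6 ft³.
Over A = 3.69 mi², depth = V / A = 0.438 in.

d ≈ 0.438 in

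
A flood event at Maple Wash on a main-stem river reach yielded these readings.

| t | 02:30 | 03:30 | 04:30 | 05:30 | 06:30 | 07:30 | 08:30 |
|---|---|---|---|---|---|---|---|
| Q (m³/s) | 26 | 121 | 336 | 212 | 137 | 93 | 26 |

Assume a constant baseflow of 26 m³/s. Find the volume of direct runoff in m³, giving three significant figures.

Direct-runoff ordinates (Q − Q_b): 0.0, 95.0, 310.0, 186.0, 111.0, 67.0, 0.0 m³/s.
ΣQ_DR = 769.0 m³/s.
With Δt = 1 h = 3600 s, V = ΣQ_DR · Δt = 769.0 × 3600 = 2.77 × 10^6 m³.

V ≈ 2.77 × 10^6 m³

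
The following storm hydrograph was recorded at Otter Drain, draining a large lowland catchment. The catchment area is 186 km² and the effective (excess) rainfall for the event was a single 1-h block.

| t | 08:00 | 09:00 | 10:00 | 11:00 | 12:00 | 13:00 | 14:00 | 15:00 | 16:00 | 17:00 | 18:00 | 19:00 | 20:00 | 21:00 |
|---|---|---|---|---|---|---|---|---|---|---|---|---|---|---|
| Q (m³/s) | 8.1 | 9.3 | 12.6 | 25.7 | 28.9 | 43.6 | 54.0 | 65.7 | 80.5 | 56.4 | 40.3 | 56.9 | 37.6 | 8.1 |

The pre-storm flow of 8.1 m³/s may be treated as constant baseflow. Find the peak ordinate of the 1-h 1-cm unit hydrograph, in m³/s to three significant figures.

Direct runoff: 0.0, 1.2, 4.5, 17.6, 20.8, 35.5, 45.9, 57.6, 72.4, 48.3, 32.2, 48.8, 29.5, 0.0 m³/s; ΣQ_DR = 414.3 m³/s, peak = 72.4 m³/s.
Runoff depth d = ΣQ_DR·Δt / A = 414.3 × 3600 / (186 km²) = 8.019 mm.
The 1-cm UH is the DRH scaled by (10 mm)/d, so U_p = 72.4 × 10/8.019 = 90.3 m³/s.

U_p ≈ 90.3 m³/s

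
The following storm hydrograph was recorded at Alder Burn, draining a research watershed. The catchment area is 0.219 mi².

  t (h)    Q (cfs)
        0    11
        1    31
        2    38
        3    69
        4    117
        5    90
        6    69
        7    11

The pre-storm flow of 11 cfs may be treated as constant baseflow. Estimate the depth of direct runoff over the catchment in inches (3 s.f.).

d ≈ 2.46 in

Direct runoff: 0.0, 20.0, 27.0, 58.0, 106.0, 79.0, 58.0, 0.0 cfs; ΣQ_DR = 348.0 cfs.
V = ΣQ_DR · Δt = 348.0 × 3600 s = 1.253 × 10^6 ft³.
Over A = 0.219 mi², depth = V / A = 2.46 in.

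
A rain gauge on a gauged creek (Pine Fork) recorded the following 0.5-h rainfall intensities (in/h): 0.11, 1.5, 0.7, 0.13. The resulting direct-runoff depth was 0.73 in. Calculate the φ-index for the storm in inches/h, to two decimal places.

φ ≈ 0.37 in/h

Only the 2 blocks with intensity above φ contribute runoff: 1.5, 0.7 in/h.
Σ(I−φ)·Δt = d  ⇒  (1.5+0.7 − 2φ)·0.5 = 0.73
φ = (2.200 − 0.73/0.5) / 2 = 0.37 in/h.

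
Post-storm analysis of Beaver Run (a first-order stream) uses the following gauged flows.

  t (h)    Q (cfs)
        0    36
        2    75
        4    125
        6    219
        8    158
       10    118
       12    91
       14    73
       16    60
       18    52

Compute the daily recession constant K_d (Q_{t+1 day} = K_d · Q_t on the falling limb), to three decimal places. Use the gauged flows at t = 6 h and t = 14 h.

K_d ≈ 0.037

Between t = 6 h and t = 14 h the flow falls from 219 to 73 cfs over 4×2 h = 8 h.
Per-interval ratio K = (73/219)^(1/4) = 0.7598; K_d = K^(24/2) = 0.037.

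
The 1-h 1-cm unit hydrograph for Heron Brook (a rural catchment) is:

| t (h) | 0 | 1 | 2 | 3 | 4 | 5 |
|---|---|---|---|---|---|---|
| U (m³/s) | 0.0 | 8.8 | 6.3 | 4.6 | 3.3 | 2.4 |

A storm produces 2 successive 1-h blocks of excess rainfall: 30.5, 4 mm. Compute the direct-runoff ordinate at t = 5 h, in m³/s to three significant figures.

Q ≈ 8.64 m³/s

By discrete convolution, Q_j = Σ (P_i / 10 mm) · U_{j−i}.
At t = 5 h (j=5): Q = (30.5/10)·2.4 + (4/10)·3.3 = 8.64 m³/s.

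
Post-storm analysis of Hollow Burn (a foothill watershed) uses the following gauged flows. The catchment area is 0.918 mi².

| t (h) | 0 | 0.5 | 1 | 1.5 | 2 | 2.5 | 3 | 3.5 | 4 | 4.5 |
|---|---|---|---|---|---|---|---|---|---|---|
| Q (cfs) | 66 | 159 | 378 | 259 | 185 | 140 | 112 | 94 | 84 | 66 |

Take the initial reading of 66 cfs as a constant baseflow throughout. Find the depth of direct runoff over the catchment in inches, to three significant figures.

Direct runoff: 0.0, 93.0, 312.0, 193.0, 119.0, 74.0, 46.0, 28.0, 18.0, 0.0 cfs; ΣQ_DR = 883.0 cfs.
V = ΣQ_DR · Δt = 883.0 × 1800 s = 1.589 × 10^6 ft³.
Over A = 0.918 mi², depth = V / A = 0.745 in.

d ≈ 0.745 in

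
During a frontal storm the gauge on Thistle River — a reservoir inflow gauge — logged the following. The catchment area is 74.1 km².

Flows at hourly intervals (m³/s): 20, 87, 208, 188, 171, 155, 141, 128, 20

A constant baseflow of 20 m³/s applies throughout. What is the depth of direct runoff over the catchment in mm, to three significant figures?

Direct runoff: 0.0, 67.0, 188.0, 168.0, 151.0, 135.0, 121.0, 108.0, 0.0 m³/s; ΣQ_DR = 938.0 m³/s.
V = ΣQ_DR · Δt = 938.0 × 3600 s = 3.377 × 10^6 m³.
Over A = 74.1 km², depth = V / A = 45.6 mm.

d ≈ 45.6 mm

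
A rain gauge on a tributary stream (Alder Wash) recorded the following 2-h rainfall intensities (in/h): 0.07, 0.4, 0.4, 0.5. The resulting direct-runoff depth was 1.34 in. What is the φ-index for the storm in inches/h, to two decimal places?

φ ≈ 0.21 in/h

Only the 3 blocks with intensity above φ contribute runoff: 0.4, 0.4, 0.5 in/h.
Σ(I−φ)·Δt = d  ⇒  (0.4+0.4+0.5 − 3φ)·2 = 1.34
φ = (1.300 − 1.34/2) / 3 = 0.21 in/h.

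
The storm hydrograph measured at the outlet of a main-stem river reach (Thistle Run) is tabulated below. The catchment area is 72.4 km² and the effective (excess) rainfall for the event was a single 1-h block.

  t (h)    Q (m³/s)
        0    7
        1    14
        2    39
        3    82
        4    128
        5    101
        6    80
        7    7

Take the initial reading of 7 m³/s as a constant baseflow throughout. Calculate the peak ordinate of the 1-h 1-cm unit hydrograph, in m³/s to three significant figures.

Direct runoff: 0.0, 7.0, 32.0, 75.0, 121.0, 94.0, 73.0, 0.0 m³/s; ΣQ_DR = 402.0 m³/s, peak = 121.0 m³/s.
Runoff depth d = ΣQ_DR·Δt / A = 402.0 × 3600 / (72.4 km²) = 19.99 mm.
The 1-cm UH is the DRH scaled by (10 mm)/d, so U_p = 121.0 × 10/19.99 = 60.5 m³/s.

U_p ≈ 60.5 m³/s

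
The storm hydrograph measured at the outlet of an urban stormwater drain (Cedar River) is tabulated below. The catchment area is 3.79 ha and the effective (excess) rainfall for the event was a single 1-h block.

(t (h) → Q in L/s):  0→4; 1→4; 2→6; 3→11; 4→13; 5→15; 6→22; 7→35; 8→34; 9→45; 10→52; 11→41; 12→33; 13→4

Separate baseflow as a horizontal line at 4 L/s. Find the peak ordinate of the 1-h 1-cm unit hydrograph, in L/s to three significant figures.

Direct runoff: 0.0, 0.0, 2.0, 7.0, 9.0, 11.0, 18.0, 31.0, 30.0, 41.0, 48.0, 37.0, 29.0, 0.0 L/s; ΣQ_DR = 263.0 L/s, peak = 48.0 L/s.
Runoff depth d = ΣQ_DR·Δt / A = 263.0 × 3600 / (3.79 ha) = 24.98 mm.
The 1-cm UH is the DRH scaled by (10 mm)/d, so U_p = 48.0 × 10/24.98 = 19.2 L/s.

U_p ≈ 19.2 L/s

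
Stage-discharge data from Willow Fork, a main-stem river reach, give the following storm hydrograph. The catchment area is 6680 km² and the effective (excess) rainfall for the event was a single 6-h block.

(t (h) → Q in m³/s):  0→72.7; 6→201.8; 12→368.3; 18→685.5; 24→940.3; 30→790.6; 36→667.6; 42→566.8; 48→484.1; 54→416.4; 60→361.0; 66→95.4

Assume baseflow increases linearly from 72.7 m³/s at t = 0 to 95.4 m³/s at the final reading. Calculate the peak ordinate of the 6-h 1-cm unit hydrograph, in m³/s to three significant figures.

U_p ≈ 573 m³/s

Direct runoff: 0.00, 127.04, 291.47, 606.61, 859.35, 707.58, 582.52, 479.65, 394.89, 325.13, 267.66, 0.00 m³/s; ΣQ_DR = 4642 m³/s, peak = 859.35 m³/s.
Runoff depth d = ΣQ_DR·Δt / A = 4642 × 21600 / (6680 km²) = 15.01 mm.
The 1-cm UH is the DRH scaled by (10 mm)/d, so U_p = 859.35 × 10/15.01 = 573 m³/s.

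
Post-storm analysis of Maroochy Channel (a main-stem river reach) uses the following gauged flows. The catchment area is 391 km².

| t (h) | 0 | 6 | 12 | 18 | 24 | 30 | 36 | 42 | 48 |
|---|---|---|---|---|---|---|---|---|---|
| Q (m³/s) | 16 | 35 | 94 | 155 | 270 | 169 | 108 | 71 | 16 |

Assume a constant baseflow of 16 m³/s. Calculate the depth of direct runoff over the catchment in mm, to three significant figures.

Direct runoff: 0.0, 19.0, 78.0, 139.0, 254.0, 153.0, 92.0, 55.0, 0.0 m³/s; ΣQ_DR = 790.0 m³/s.
V = ΣQ_DR · Δt = 790.0 × 21600 s = 1.706 × 10^7 m³.
Over A = 391 km², depth = V / A = 43.6 mm.

d ≈ 43.6 mm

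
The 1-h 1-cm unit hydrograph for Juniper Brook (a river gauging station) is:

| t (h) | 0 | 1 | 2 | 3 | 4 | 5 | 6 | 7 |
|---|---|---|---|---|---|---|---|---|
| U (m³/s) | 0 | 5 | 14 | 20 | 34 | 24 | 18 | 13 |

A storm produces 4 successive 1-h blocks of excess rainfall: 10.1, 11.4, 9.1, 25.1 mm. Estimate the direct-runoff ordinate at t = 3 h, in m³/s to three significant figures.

Q ≈ 40.7 m³/s

By discrete convolution, Q_j = Σ (P_i / 10 mm) · U_{j−i}.
At t = 3 h (j=3): Q = (10.1/10)·20 + (11.4/10)·14 + (9.1/10)·5 + (25.1/10)·0 = 40.7 m³/s.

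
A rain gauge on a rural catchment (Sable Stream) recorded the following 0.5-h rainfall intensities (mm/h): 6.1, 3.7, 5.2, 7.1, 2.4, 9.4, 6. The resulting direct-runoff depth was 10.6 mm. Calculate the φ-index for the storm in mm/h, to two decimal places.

φ ≈ 2.72 mm/h

Only the 6 blocks with intensity above φ contribute runoff: 6.1, 3.7, 5.2, 7.1, 9.4, 6 mm/h.
Σ(I−φ)·Δt = d  ⇒  (6.1+3.7+5.2+7.1+9.4+6 − 6φ)·0.5 = 10.6
φ = (37.50 − 10.6/0.5) / 6 = 2.72 mm/h.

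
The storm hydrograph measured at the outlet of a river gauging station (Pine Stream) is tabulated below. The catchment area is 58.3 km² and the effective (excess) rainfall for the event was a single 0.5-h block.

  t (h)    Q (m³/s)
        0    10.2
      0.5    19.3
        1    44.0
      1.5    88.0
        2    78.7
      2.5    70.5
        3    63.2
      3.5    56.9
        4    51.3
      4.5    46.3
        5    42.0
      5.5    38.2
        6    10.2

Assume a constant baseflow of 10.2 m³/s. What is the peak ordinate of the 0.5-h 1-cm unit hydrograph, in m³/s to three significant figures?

U_p ≈ 51.8 m³/s

Direct runoff: 0.0, 9.1, 33.8, 77.8, 68.5, 60.3, 53.0, 46.7, 41.1, 36.1, 31.8, 28.0, 0.0 m³/s; ΣQ_DR = 486.2 m³/s, peak = 77.8 m³/s.
Runoff depth d = ΣQ_DR·Δt / A = 486.2 × 1800 / (58.3 km²) = 15.01 mm.
The 1-cm UH is the DRH scaled by (10 mm)/d, so U_p = 77.8 × 10/15.01 = 51.8 m³/s.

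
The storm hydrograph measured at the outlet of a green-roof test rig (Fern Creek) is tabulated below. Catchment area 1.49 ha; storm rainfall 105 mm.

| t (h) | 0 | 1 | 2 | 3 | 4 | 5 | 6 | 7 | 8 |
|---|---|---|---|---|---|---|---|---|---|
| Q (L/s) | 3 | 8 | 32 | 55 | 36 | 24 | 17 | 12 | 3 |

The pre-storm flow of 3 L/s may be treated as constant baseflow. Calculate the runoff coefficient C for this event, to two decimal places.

ΣQ_DR = 163.0 L/s; V = ΣQ_DR·Δt = 5.868 × 10^5 L.
Runoff depth d = V / A = 39.38 mm.
C = d / P = 39.38 / 105 = 0.38.

C ≈ 0.38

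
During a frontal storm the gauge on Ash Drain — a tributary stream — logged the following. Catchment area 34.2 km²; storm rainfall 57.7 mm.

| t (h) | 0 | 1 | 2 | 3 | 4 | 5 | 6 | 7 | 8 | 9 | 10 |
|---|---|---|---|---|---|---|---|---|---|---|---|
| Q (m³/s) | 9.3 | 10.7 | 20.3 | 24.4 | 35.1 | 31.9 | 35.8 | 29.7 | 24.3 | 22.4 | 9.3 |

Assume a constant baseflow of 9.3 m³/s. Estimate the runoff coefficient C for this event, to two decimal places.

ΣQ_DR = 150.9 m³/s; V = ΣQ_DR·Δt = 5.432 × 10^5 m³.
Runoff depth d = V / A = 15.88 mm.
C = d / P = 15.88 / 57.7 = 0.28.

C ≈ 0.28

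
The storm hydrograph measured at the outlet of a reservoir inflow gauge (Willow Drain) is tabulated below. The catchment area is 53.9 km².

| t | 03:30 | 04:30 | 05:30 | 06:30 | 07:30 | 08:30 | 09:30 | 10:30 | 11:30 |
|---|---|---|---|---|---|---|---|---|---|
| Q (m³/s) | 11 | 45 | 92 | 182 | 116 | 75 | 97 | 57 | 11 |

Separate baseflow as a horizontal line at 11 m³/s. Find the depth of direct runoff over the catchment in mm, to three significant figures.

Direct runoff: 0.0, 34.0, 81.0, 171.0, 105.0, 64.0, 86.0, 46.0, 0.0 m³/s; ΣQ_DR = 587.0 m³/s.
V = ΣQ_DR · Δt = 587.0 × 3600 s = 2.113 × 10^6 m³.
Over A = 53.9 km², depth = V / A = 39.2 mm.

d ≈ 39.2 mm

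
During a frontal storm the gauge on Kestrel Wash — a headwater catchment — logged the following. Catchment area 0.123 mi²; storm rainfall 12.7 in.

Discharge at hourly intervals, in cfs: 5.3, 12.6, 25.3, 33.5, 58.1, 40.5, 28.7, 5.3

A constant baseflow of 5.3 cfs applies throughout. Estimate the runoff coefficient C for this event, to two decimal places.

C ≈ 0.17

ΣQ_DR = 166.9 cfs; V = ΣQ_DR·Δt = 6.008 × 10^5 ft³.
Runoff depth d = V / A = 2.103 in.
C = d / P = 2.103 / 12.7 = 0.17.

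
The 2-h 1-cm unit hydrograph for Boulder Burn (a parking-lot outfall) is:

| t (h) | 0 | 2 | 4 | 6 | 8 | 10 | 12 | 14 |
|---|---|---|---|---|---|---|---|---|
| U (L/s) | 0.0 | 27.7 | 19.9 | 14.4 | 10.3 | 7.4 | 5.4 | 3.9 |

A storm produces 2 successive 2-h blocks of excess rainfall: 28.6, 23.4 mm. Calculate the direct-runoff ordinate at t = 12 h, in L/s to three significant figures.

By discrete convolution, Q_j = Σ (P_i / 10 mm) · U_{j−i}.
At t = 12 h (j=6): Q = (28.6/10)·5.4 + (23.4/10)·7.4 = 32.8 L/s.

Q ≈ 32.8 L/s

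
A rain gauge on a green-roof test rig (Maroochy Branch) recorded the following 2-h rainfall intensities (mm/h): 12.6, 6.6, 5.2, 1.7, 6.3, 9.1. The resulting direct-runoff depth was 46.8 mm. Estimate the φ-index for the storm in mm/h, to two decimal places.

Only the 5 blocks with intensity above φ contribute runoff: 12.6, 6.6, 5.2, 6.3, 9.1 mm/h.
Σ(I−φ)·Δt = d  ⇒  (12.6+6.6+5.2+6.3+9.1 − 5φ)·2 = 46.8
φ = (39.80 − 46.8/2) / 5 = 3.28 mm/h.

φ ≈ 3.28 mm/h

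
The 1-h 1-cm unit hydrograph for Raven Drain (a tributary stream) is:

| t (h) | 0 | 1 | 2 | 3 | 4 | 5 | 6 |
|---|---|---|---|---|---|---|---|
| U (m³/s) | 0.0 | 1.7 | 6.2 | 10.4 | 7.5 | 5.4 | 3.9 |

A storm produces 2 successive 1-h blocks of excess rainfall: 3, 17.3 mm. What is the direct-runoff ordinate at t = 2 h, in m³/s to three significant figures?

Q ≈ 4.80 m³/s

By discrete convolution, Q_j = Σ (P_i / 10 mm) · U_{j−i}.
At t = 2 h (j=2): Q = (3/10)·6.2 + (17.3/10)·1.7 = 4.80 m³/s.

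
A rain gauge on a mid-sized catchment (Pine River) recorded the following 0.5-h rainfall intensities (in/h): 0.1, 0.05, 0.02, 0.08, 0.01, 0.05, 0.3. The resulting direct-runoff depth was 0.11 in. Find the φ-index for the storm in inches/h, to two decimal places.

φ ≈ 0.09 in/h

Only the 2 blocks with intensity above φ contribute runoff: 0.1, 0.3 in/h.
Σ(I−φ)·Δt = d  ⇒  (0.1+0.3 − 2φ)·0.5 = 0.11
φ = (0.4000 − 0.11/0.5) / 2 = 0.09 in/h.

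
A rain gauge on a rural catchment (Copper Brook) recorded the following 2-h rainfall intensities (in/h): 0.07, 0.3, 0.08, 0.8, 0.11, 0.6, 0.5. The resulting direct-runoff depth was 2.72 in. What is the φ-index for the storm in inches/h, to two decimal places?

Only the 4 blocks with intensity above φ contribute runoff: 0.3, 0.8, 0.6, 0.5 in/h.
Σ(I−φ)·Δt = d  ⇒  (0.3+0.8+0.6+0.5 − 4φ)·2 = 2.72
φ = (2.200 − 2.72/2) / 4 = 0.21 in/h.

φ ≈ 0.21 in/h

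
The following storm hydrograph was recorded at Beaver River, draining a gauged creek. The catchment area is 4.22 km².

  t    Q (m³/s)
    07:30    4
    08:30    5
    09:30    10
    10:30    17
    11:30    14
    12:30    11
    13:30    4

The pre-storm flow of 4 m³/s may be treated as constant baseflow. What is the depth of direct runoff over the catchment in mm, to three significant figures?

Direct runoff: 0.0, 1.0, 6.0, 13.0, 10.0, 7.0, 0.0 m³/s; ΣQ_DR = 37.00 m³/s.
V = ΣQ_DR · Δt = 37.00 × 3600 s = 1.332 × 10^5 m³.
Over A = 4.22 km², depth = V / A = 31.6 mm.

d ≈ 31.6 mm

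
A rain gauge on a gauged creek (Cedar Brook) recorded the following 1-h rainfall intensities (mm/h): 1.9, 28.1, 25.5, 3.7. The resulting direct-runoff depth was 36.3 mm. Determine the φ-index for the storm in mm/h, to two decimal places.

Only the 2 blocks with intensity above φ contribute runoff: 28.1, 25.5 mm/h.
Σ(I−φ)·Δt = d  ⇒  (28.1+25.5 − 2φ)·1 = 36.3
φ = (53.60 − 36.3/1) / 2 = 8.65 mm/h.

φ ≈ 8.65 mm/h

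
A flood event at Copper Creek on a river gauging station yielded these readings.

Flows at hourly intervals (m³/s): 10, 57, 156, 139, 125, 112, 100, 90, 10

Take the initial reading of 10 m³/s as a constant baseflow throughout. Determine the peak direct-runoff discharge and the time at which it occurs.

Q_p = 146.0 m³/s at t = 2 h

Subtracting baseflow gives direct-runoff ordinates: 0.0, 47.0, 146.0, 129.0, 115.0, 102.0, 90.0, 80.0, 0.0 m³/s.
The maximum is 146.0 m³/s, occurring at the reading for t = 2 h.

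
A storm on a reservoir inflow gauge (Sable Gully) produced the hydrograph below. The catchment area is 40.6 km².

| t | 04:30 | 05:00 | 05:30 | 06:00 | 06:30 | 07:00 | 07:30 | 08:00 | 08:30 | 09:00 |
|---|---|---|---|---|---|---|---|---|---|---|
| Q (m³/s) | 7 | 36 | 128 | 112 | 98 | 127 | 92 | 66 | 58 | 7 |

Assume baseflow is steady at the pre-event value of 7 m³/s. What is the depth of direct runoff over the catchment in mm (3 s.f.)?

Direct runoff: 0.0, 29.0, 121.0, 105.0, 91.0, 120.0, 85.0, 59.0, 51.0, 0.0 m³/s; ΣQ_DR = 661.0 m³/s.
V = ΣQ_DR · Δt = 661.0 × 1800 s = 1.190 × 10^6 m³.
Over A = 40.6 km², depth = V / A = 29.3 mm.

d ≈ 29.3 mm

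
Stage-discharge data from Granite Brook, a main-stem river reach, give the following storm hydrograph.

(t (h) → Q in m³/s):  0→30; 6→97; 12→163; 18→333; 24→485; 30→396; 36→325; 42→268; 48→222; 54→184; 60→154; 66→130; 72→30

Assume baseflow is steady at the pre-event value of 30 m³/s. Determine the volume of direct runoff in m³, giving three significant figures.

Direct-runoff ordinates (Q − Q_b): 0.0, 67.0, 133.0, 303.0, 455.0, 366.0, 295.0, 238.0, 192.0, 154.0, 124.0, 100.0, 0.0 m³/s.
ΣQ_DR = 2427 m³/s.
With Δt = 6 h = 21600 s, V = ΣQ_DR · Δt = 2427 × 21600 = 5.24 × 10^7 m³.

V ≈ 5.24 × 10^7 m³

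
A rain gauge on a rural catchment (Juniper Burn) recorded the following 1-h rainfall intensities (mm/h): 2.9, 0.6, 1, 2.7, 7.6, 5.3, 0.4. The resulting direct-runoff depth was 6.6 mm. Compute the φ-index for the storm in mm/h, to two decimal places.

φ ≈ 3.15 mm/h

Only the 2 blocks with intensity above φ contribute runoff: 7.6, 5.3 mm/h.
Σ(I−φ)·Δt = d  ⇒  (7.6+5.3 − 2φ)·1 = 6.6
φ = (12.90 − 6.6/1) / 2 = 3.15 mm/h.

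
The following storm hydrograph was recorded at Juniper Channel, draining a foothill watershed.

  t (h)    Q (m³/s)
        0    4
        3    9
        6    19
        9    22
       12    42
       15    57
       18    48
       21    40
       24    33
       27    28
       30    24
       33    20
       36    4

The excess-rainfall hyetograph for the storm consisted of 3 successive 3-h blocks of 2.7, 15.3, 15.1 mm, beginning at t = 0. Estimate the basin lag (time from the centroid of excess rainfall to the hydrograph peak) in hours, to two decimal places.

Centroid of excess rainfall: t_c = Σ P_i·t̄_i / ΣP_i = 5.6239 h (block centres at 1.5, 4.5, 7.5 h).
Hydrograph peak occurs at t = 15 h, so basin lag t_L = 15 − 5.6239 = 9.38 h.

t_L ≈ 9.38 h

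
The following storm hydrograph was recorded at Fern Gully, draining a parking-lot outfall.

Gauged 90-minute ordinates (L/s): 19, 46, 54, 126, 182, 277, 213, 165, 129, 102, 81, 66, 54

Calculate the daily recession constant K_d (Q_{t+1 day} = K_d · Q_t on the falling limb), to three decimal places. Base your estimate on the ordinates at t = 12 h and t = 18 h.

Between t = 12 h and t = 18 h the flow falls from 129 to 54 L/s over 4×1.5 h = 6 h.
Per-interval ratio K = (54/129)^(1/4) = 0.8044; K_d = K^(24/1.5) = 0.031.

K_d ≈ 0.031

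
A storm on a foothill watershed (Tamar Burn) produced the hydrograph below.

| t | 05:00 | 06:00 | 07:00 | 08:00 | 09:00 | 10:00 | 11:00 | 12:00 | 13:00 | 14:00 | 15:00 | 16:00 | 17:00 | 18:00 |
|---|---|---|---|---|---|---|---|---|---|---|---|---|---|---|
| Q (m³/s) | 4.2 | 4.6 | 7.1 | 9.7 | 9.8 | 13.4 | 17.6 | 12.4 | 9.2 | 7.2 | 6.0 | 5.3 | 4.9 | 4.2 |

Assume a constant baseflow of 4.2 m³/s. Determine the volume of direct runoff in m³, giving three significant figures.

Direct-runoff ordinates (Q − Q_b): 0.0, 0.4, 2.9, 5.5, 5.6, 9.2, 13.4, 8.2, 5.0, 3.0, 1.8, 1.1, 0.7, 0.0 m³/s.
ΣQ_DR = 56.80 m³/s.
With Δt = 1 h = 3600 s, V = ΣQ_DR · Δt = 56.80 × 3600 = 2.04 × 10^5 m³.

V ≈ 2.04 × 10^5 m³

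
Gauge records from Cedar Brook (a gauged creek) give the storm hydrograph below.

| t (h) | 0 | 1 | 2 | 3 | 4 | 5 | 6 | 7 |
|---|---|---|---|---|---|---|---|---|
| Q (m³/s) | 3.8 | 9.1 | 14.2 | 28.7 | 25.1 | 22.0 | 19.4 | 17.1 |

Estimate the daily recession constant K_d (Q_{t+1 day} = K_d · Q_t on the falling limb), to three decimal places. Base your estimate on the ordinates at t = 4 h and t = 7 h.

Between t = 4 h and t = 7 h the flow falls from 25.1 to 17.1 m³/s over 3×1 h = 3 h.
Per-interval ratio K = (17.1/25.1)^(1/3) = 0.8799; K_d = K^(24/1) = 0.046.

K_d ≈ 0.046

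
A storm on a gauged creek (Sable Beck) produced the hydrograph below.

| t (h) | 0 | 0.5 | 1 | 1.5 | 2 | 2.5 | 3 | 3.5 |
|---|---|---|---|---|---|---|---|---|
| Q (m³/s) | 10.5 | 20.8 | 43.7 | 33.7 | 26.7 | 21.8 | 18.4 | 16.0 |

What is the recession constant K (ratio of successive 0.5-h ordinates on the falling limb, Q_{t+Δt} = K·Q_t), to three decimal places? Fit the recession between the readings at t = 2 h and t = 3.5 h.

K ≈ 0.843

Using the recession-limb readings at t = 2 h and t = 3.5 h: Q falls from 26.7 to 16.0 m³/s over 3 intervals.
K = (Q₂/Q₁)^(1/3) = (16.0/26.7)^(1/3) = 0.843.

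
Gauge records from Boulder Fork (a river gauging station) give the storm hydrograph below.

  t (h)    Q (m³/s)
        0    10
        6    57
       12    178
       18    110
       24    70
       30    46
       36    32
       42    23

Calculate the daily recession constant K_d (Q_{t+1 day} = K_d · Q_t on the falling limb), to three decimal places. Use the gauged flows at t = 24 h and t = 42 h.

K_d ≈ 0.227

Between t = 24 h and t = 42 h the flow falls from 70 to 23 m³/s over 3×6 h = 18 h.
Per-interval ratio K = (23/70)^(1/3) = 0.6900; K_d = K^(24/6) = 0.227.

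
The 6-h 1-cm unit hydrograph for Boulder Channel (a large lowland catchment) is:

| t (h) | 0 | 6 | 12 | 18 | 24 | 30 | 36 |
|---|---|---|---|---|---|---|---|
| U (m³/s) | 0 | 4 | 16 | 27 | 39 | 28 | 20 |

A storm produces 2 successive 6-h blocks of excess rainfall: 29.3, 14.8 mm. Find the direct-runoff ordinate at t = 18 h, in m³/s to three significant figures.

Q ≈ 103 m³/s

By discrete convolution, Q_j = Σ (P_i / 10 mm) · U_{j−i}.
At t = 18 h (j=3): Q = (29.3/10)·27 + (14.8/10)·16 = 103 m³/s.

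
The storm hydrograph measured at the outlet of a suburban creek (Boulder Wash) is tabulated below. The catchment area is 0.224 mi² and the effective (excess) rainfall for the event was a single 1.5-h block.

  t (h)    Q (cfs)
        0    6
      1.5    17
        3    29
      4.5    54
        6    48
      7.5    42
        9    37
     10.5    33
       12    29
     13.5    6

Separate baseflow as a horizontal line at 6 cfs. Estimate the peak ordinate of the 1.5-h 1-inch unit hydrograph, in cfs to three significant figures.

Direct runoff: 0.0, 11.0, 23.0, 48.0, 42.0, 36.0, 31.0, 27.0, 23.0, 0.0 cfs; ΣQ_DR = 241.0 cfs, peak = 48.0 cfs.
Runoff depth d = ΣQ_DR·Δt / A = 241.0 × 5400 / (0.224 mi²) = 2.501 in.
The 1-inch UH is the DRH scaled by (1 in)/d, so U_p = 48.0 × 1/2.501 = 19.2 cfs.

U_p ≈ 19.2 cfs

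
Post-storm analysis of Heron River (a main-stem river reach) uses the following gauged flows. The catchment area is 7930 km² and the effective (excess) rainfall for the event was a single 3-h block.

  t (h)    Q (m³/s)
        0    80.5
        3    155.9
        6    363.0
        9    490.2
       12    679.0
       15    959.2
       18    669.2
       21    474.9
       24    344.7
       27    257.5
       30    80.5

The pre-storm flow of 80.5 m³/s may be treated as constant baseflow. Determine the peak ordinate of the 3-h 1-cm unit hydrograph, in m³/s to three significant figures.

U_p ≈ 1760 m³/s

Direct runoff: 0.0, 75.4, 282.5, 409.7, 598.5, 878.7, 588.7, 394.4, 264.2, 177.0, 0.0 m³/s; ΣQ_DR = 3669 m³/s, peak = 878.7 m³/s.
Runoff depth d = ΣQ_DR·Δt / A = 3669 × 10800 / (7930 km²) = 4.997 mm.
The 1-cm UH is the DRH scaled by (10 mm)/d, so U_p = 878.7 × 10/4.997 = 1760 m³/s.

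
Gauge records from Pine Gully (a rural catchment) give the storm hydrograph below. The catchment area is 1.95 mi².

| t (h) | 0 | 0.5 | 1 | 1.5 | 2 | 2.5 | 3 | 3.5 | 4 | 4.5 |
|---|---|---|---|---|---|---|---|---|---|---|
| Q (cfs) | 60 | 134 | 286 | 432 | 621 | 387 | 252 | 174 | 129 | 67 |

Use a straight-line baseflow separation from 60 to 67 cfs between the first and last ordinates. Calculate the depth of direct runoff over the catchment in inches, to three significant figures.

d ≈ 0.758 in

Direct runoff: 0.00, 73.22, 224.44, 369.67, 557.89, 323.11, 187.33, 108.56, 62.78, 0.00 cfs; ΣQ_DR = 1907 cfs.
V = ΣQ_DR · Δt = 1907 × 1800 s = 3.433 × 10^6 ft³.
Over A = 1.95 mi², depth = V / A = 0.758 in.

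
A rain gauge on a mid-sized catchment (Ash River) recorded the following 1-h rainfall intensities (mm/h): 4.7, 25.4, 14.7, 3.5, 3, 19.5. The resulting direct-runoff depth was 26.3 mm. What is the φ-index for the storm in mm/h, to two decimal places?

φ ≈ 11.10 mm/h

Only the 3 blocks with intensity above φ contribute runoff: 25.4, 14.7, 19.5 mm/h.
Σ(I−φ)·Δt = d  ⇒  (25.4+14.7+19.5 − 3φ)·1 = 26.3
φ = (59.60 − 26.3/1) / 3 = 11.10 mm/h.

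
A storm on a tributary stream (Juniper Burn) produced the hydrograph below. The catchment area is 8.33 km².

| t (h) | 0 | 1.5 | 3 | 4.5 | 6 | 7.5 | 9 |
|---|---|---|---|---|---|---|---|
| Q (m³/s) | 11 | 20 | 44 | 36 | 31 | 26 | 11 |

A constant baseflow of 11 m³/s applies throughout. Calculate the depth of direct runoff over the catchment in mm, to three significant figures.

d ≈ 66.1 mm

Direct runoff: 0.0, 9.0, 33.0, 25.0, 20.0, 15.0, 0.0 m³/s; ΣQ_DR = 102.0 m³/s.
V = ΣQ_DR · Δt = 102.0 × 5400 s = 5.508 × 10^5 m³.
Over A = 8.33 km², depth = V / A = 66.1 mm.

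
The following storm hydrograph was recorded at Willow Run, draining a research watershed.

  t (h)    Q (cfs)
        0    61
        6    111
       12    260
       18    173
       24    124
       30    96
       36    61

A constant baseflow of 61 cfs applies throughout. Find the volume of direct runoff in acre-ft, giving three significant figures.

V ≈ 228 acre-ft

Direct-runoff ordinates (Q − Q_b): 0.0, 50.0, 199.0, 112.0, 63.0, 35.0, 0.0 cfs.
ΣQ_DR = 459.0 cfs.
With Δt = 6 h = 21600 s, V = ΣQ_DR · Δt = 459.0 × 21600 = 9.91 × 10^6 ft³ = 228 acre-ft.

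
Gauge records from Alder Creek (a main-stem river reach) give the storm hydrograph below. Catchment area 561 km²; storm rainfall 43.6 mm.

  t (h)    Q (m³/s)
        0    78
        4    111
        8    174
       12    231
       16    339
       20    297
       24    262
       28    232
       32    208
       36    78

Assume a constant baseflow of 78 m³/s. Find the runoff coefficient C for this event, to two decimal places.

ΣQ_DR = 1230 m³/s; V = ΣQ_DR·Δt = 1.771 × 10^7 m³.
Runoff depth d = V / A = 31.57 mm.
C = d / P = 31.57 / 43.6 = 0.72.

C ≈ 0.72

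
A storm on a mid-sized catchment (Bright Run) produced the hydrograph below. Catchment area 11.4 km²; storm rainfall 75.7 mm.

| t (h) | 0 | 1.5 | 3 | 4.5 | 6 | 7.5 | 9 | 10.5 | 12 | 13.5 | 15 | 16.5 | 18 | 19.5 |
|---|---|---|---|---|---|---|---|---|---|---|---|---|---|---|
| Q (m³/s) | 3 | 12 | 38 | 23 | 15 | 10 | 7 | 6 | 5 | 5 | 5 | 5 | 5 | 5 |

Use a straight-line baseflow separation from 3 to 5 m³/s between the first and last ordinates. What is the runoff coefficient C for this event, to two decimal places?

C ≈ 0.55

ΣQ_DR = 88.00 m³/s; V = ΣQ_DR·Δt = 4.752 × 10^5 m³.
Runoff depth d = V / A = 41.68 mm.
C = d / P = 41.68 / 75.7 = 0.55.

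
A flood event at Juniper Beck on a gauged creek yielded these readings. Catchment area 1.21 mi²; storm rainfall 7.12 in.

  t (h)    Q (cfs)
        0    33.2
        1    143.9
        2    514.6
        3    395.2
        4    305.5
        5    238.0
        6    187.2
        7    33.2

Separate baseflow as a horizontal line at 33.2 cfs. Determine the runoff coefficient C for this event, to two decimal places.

C ≈ 0.29

ΣQ_DR = 1585 cfs; V = ΣQ_DR·Δt = 5.707 × 10^6 ft³.
Runoff depth d = V / A = 2.030 in.
C = d / P = 2.030 / 7.12 = 0.29.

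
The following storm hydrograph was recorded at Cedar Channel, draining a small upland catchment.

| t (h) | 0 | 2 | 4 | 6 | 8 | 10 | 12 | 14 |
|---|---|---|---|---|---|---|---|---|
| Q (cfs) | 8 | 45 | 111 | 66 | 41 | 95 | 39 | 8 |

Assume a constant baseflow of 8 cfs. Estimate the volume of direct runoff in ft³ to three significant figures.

V ≈ 2.51 × 10^6 ft³

Direct-runoff ordinates (Q − Q_b): 0.0, 37.0, 103.0, 58.0, 33.0, 87.0, 31.0, 0.0 cfs.
ΣQ_DR = 349.0 cfs.
With Δt = 2 h = 7200 s, V = ΣQ_DR · Δt = 349.0 × 7200 = 2.51 × 10^6 ft³.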